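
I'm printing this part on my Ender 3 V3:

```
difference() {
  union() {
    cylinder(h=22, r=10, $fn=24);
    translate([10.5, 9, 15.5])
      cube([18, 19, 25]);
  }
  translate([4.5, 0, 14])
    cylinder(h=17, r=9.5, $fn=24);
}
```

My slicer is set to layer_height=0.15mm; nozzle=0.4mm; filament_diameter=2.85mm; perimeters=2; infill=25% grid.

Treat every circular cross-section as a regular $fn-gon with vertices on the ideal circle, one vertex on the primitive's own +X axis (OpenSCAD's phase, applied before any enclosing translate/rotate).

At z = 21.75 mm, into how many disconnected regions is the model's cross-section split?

2

At z = 21.75 mm: the r=10 cylinder contributes a regular 24-gon of circumradius 10; the cube at (10.5, 9) (footprint 18×19) is included at this height; Taking the union: the 2 present regions are separate (no shared area or edge), so areas and boundary lengths simply add and each stays a separate island — 2 connected regions; the cylinder at (4.5, 0): section is a regular 24-gon, circumradius r=9.5; Subtracting the remaining from the first: starting from that combined region, the r=9.5 cylinder at (4.5, 0) partially overlaps it — only the 208.41 mm² overlap (of its 280.30 mm²) is removed, clipping the outline — 2 connected regions. The result has 2 disconnected regions.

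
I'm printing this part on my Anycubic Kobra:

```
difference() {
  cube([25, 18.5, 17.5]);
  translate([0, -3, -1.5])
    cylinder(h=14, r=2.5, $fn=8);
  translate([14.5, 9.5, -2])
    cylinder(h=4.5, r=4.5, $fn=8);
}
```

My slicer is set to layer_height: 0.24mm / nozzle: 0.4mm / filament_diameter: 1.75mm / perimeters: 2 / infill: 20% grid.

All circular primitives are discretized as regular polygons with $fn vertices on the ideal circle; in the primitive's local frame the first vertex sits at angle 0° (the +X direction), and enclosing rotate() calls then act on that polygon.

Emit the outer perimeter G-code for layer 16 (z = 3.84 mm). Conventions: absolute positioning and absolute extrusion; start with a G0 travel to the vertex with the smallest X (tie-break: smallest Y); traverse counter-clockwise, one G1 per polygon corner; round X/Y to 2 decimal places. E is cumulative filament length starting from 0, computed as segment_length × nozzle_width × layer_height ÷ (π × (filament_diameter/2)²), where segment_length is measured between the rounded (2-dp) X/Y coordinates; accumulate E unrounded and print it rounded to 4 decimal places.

At z = 3.84 mm: the cube (footprint 25×18.5) is included at this height; the r=2.5 cylinder at (0, -3) contributes a regular 8-gon of circumradius 2.5; the cylinder at (14.5, 9.5) does not reach this height (z outside [-2, 2.5]); Taking the first minus the rest: starting from the 25×18.5 cube, the r=2.5 cylinder at (0, -3) misses the remaining region (no effect) — 1 connected region. The outline is a single polygon with 4 vertices. Extrusion per mm of travel: 0.4 × 0.24 / (π × 0.875²) = 0.039912. Accumulating E over each segment gives final E = 3.4724.

G0 X0.00 Y0.00 Z3.84
G1 X25.00 Y0.00 E0.9978
G1 X25.00 Y18.50 E1.7362
G1 X0.00 Y18.50 E2.7340
G1 X0.00 Y0.00 E3.4724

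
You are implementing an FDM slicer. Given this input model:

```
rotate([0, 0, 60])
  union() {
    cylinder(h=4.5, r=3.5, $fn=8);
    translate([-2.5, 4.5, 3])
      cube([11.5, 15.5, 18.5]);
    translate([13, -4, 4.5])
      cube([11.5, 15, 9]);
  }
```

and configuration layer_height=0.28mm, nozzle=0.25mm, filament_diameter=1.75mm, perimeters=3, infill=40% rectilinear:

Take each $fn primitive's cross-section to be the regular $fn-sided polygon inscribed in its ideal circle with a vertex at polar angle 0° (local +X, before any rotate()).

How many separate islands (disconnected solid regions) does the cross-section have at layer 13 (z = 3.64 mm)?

2

At z = 3.64 mm: the r=3.5 cylinder contributes a regular 8-gon of circumradius 3.5; the cube at (-2.5, 4.5) (footprint 11.5×15.5) is included at this height; the cube at (13, -4) is not intersected at this z (z outside [4.5, 13.5]); Combining (union): the 2 present regions are separate (no shared area or edge), so areas and boundary lengths simply add and each stays a separate island — 2 connected regions; (rotated 60° about Z; rotation is an isometry so areas/perimeters/island counts are preserved). Overall, the cross-section has 2 separate islands. Island count = 2.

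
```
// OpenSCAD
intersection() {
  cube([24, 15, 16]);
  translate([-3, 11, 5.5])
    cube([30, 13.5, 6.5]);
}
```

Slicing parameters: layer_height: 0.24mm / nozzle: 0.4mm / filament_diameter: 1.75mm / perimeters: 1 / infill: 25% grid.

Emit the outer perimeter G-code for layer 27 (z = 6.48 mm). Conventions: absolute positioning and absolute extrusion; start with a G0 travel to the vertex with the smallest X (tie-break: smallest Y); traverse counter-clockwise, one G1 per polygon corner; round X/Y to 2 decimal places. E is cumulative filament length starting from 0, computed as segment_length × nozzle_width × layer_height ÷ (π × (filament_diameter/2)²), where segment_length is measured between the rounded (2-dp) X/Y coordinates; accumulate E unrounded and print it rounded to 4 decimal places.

At z = 6.48 mm: the cube (footprint 24×15) is included at this height; the cube at (-3, 11) is present — its section is the full 30×13.5 rectangle; Keeping only the common overlap: the 30×13.5 cube at (-3, 11) partially overlaps the 24×15 cube; clipping to the common part keeps 96.00 mm² — 1 connected region. The outline is a single polygon with 4 vertices. Extrusion per mm of travel: 0.4 × 0.24 / (π × 0.875²) = 0.039912. Accumulating E over each segment gives final E = 2.2351.

G0 X0.00 Y11.00 Z6.48
G1 X24.00 Y11.00 E0.9579
G1 X24.00 Y15.00 E1.1175
G1 X0.00 Y15.00 E2.0754
G1 X0.00 Y11.00 E2.2351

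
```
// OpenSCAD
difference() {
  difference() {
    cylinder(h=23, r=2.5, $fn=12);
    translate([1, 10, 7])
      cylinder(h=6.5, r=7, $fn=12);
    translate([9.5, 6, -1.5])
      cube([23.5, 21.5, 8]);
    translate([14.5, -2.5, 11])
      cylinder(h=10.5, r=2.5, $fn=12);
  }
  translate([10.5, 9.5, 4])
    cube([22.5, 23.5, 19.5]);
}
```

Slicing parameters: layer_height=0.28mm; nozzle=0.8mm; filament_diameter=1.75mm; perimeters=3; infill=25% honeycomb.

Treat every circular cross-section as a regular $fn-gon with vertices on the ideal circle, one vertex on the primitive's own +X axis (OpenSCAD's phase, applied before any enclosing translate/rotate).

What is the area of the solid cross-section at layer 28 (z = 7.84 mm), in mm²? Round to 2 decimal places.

At z = 7.84 mm: the cylinder: section is a regular 12-gon, circumradius r=2.5 (area = (12/2)·2.500²·sin(360°/12) = 18.75 mm²); the r=7 cylinder at (1, 10) gives a regular 12-gon of circumradius 7 (constant along its height) (area = (12/2)·7.000²·sin(360°/12) = 147.00 mm²); the cube at (9.5, 6) is absent (z outside [-1.5, 6.5]); the cylinder at (14.5, -2.5) is not intersected at this z (z outside [11, 21.5]); Subtracting the remaining from the first: starting from the r=2.5 cylinder (18.75 mm²), the r=7 cylinder at (1, 10) misses the remaining region (no effect) — area = 18.75 mm²; the cube at (10.5, 9.5) is present — its section is the full 22.5×23.5 rectangle (area 528.75 mm²); After the difference (first − rest): starting from the result so far (18.75 mm²), the 22.5×23.5 cube at (10.5, 9.5) misses the remaining region (no effect) — area = 18.75 mm². Overall, the cross-section is a single solid region. Net area = 18.75 mm².

18.75 mm²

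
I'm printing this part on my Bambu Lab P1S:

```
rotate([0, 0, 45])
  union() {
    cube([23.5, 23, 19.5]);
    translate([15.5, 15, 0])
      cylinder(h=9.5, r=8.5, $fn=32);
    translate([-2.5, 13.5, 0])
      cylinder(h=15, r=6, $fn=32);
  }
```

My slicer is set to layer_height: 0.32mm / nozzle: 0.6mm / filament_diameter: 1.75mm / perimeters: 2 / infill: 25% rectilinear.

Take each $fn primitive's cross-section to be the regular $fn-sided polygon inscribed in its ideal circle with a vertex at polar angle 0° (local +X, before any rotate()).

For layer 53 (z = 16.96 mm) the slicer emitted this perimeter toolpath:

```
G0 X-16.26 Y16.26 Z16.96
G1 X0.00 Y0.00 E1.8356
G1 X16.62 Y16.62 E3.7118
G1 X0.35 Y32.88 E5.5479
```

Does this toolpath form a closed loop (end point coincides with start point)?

no

Start point (G0): (-16.26, 16.26). End point (last G1): the path does not return to the start — open.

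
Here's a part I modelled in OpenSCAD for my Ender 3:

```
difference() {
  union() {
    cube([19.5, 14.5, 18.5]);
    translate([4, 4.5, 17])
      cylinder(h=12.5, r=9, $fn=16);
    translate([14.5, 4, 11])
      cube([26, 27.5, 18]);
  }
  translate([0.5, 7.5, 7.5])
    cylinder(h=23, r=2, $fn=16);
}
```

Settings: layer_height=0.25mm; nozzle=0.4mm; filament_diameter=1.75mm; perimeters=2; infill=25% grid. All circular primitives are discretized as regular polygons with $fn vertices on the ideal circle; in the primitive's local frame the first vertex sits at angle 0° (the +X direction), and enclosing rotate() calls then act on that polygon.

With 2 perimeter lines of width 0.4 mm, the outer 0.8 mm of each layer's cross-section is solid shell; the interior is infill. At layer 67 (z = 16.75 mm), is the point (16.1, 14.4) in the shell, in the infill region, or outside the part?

infill

At z = 16.75 mm: the 19.5×14.5 cube contributes its full rectangle; the cylinder at (4, 4.5) does not reach this height (z outside [17, 29.5]); the cube at (14.5, 4) (footprint 26×27.5) is included at this height; Merging all regions: the regions partially overlap (shared area 52.50 mm²), so overlapping operands fuse into one piece — 1 connected region; the r=2 cylinder at (0.5, 7.5) gives a regular 16-gon of circumradius 2 (constant along its height); After the difference (first − rest): starting from that combined region, the r=2 cylinder at (0.5, 7.5) partially overlaps it — only the 8.07 mm² overlap (of its 12.25 mm²) is removed, clipping the outline — 1 connected region. Overall, the cross-section is a single solid region. The nearest boundary edge runs (0.00, 14.50)→(14.50, 14.50); distance from the point to it = 1.60 mm. The point is inside the cross-section and 1.60 mm from the nearest boundary — more than the 0.8 mm shell width (2 × 0.4), so it's in the infill interior.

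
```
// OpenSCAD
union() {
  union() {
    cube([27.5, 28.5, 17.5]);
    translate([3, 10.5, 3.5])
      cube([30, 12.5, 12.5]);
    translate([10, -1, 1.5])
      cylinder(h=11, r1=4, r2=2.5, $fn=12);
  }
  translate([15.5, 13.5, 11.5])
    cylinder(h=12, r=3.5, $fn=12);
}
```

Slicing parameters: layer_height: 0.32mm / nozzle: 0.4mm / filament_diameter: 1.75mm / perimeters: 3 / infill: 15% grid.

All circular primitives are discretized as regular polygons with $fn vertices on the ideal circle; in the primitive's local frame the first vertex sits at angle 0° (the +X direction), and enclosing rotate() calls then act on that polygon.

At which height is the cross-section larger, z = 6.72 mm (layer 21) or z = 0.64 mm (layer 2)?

layer 21 (z = 6.72 mm)

Layer 21 (z = 6.72): the 27.5×28.5 cube contributes its full rectangle (area 783.75 mm²); the cube at (3, 10.5) is present — its section is the full 30×12.5 rectangle (area 375.00 mm²); the cone at (10, -1) contributes a regular 12-gon of circumradius 3.288 (interpolated between r1=4 and r2=2.5 at t=0.475) (area = (12/2)·3.288²·sin(360°/12) = 32.44 mm²); Combining (union): the regions partially overlap — summed areas 1191.19 mm² minus the doubly-counted overlap 316.16 mm² gives 875.03 mm² — area = 875.03 mm²; the cylinder at (15.5, 13.5) does not reach this height (z outside [11.5, 23.5]); Merging all regions: only the result so far is present, so the union is just that shape — area = 875.03 mm². So its area = 875.03 mm². Layer 2 (z = 0.64): the cube (footprint 27.5×28.5) is included at this height (area 783.75 mm²); the cube at (3, 10.5) does not reach this height (z outside [3.5, 16]); the cone at (10, -1) is absent (z outside [1.5, 12.5]); Merging all regions: only the 27.5×28.5 cube is present, so the union is just that shape — area = 783.75 mm²; the cylinder at (15.5, 13.5) is absent (z outside [11.5, 23.5]); Merging all regions: only that combined region is present, so the union is just that shape — area = 783.75 mm². So its area = 783.75 mm². Layer 21 is larger (875.03 vs 783.75 mm²).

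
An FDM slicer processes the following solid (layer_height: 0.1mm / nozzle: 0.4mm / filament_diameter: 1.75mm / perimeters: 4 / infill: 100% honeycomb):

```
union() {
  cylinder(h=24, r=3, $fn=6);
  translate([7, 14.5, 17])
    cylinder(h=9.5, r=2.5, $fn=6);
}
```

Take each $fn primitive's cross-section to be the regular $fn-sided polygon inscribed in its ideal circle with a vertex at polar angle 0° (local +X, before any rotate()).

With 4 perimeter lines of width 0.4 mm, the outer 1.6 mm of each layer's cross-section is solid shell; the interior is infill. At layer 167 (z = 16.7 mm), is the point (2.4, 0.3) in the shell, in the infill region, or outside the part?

At z = 16.7 mm: the r=3 cylinder gives a regular 6-gon of circumradius 3 (constant along its height); the cylinder at (7, 14.5) is not intersected at this z (z outside [17, 26.5]); Combining (union): only the r=3 cylinder is present, so the union is just that shape — 1 connected region. Overall, the cross-section is a single solid region. The nearest boundary edge runs (3.00, 0.00)→(1.50, 2.60); distance from the point to it = 0.37 mm. The point is inside the cross-section, 0.37 mm from the nearest boundary — within the 1.6 mm shell band (4 × 0.4).

shell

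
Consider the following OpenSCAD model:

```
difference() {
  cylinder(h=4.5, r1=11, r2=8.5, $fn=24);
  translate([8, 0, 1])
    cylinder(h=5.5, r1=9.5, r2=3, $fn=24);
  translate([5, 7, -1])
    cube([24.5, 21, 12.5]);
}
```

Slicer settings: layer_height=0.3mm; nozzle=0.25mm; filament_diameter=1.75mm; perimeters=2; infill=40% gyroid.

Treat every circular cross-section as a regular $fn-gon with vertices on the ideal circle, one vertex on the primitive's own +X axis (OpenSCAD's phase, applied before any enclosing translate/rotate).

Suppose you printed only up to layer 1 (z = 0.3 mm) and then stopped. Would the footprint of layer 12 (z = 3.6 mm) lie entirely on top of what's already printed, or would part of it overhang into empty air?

Compare the two slices. At z = 0.3: the cone: at t=0.067 of its height the radius interpolates to r₁+(r₂−r₁)t = 10.833, giving a regular 24-gon of that circumradius (area = (24/2)·10.833²·sin(360°/24) = 364.50 mm²); the cone at (8, 0) does not reach this height (z outside [1, 6.5]); the cube at (5, 7) (footprint 24.5×21) is included at this height (area 514.50 mm²); After the difference (first − rest): starting from the cone (364.50 mm²), the 24.5×21 cube at (5, 7) partially overlaps it — only the 4.61 mm² overlap (of its 514.50 mm²) is removed, clipping the outline — area = 359.89 mm². At z = 3.6: the cone contributes a regular 24-gon of circumradius 9.000 (interpolated between r1=11 and r2=8.5 at t=0.800) (area = (24/2)·9.000²·sin(360°/24) = 251.57 mm²); the cone at (8, 0) contributes a regular 24-gon of circumradius 6.427 (interpolated between r1=9.5 and r2=3 at t=0.473) (area = (24/2)·6.427²·sin(360°/24) = 128.30 mm²); the cube at (5, 7) is present — its section is the full 24.5×21 rectangle (area 514.50 mm²); Taking the first minus the rest: starting from the cone (251.57 mm²), the cone at (8, 0) partially overlaps it — only the 65.85 mm² overlap (of its 128.30 mm²) is removed, clipping the outline; the 24.5×21 cube at (5, 7) partially overlaps it — only the 0.11 mm² overlap (of its 514.50 mm²) is removed, clipping the outline — area = 185.61 mm². Checking containment: the cross-section at z = 3.6 is a subset of the cross-section at z = 0.3.

entirely on top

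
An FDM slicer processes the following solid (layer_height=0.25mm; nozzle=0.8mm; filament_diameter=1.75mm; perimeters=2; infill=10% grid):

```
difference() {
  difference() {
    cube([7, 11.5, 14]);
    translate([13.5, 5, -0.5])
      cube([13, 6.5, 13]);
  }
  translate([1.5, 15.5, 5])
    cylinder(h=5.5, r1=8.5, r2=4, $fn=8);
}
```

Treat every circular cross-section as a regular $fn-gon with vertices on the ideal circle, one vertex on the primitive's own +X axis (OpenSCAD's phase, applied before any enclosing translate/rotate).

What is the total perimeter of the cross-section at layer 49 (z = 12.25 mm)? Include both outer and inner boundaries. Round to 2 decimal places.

At z = 12.25 mm: the cube (footprint 7×11.5) is included at this height (perimeter 37.00 mm); the cube at (13.5, 5) (footprint 13×6.5) is included at this height (perimeter 39.00 mm); Taking the first minus the rest: starting from the 7×11.5 cube, the 13×6.5 cube at (13.5, 5) misses the remaining region (no effect) — boundary = 37.00 mm; the cone at (1.5, 15.5) is absent (z outside [5, 10.5]); Subtracting the remaining from the first: none of the subtracted shapes is present at this height, so the result so far is unchanged — boundary = 37.00 mm. Overall, the cross-section is a single solid region. Total boundary length (outer) = 37.00 mm.

37.00 mm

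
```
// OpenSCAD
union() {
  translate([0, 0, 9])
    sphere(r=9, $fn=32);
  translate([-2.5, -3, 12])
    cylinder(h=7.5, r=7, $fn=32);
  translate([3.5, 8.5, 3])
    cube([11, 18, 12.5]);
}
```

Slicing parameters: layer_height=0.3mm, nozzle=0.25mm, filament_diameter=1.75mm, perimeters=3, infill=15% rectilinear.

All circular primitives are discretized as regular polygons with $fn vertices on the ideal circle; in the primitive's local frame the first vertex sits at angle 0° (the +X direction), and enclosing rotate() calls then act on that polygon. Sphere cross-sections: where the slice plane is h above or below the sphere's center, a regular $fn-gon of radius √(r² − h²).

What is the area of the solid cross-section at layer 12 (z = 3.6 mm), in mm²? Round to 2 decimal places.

At z = 3.6 mm: the r=9 sphere slices to a regular 32-gon of circumradius 7.200 (√(r²−h²) with h=5.4 from center) (area = (32/2)·7.200²·sin(360°/32) = 161.82 mm²); the cylinder at (-2.5, -3) does not reach this height (z outside [12, 19.5]); the cube at (3.5, 8.5) (footprint 11×18) is included at this height (area 198.00 mm²); Taking the union: the 2 present regions are separate (no shared area or edge), so areas and boundary lengths simply add and each stays a separate island — area = 359.82 mm². Overall, the cross-section has 2 separate islands. Net area = 359.82 mm².

359.82 mm²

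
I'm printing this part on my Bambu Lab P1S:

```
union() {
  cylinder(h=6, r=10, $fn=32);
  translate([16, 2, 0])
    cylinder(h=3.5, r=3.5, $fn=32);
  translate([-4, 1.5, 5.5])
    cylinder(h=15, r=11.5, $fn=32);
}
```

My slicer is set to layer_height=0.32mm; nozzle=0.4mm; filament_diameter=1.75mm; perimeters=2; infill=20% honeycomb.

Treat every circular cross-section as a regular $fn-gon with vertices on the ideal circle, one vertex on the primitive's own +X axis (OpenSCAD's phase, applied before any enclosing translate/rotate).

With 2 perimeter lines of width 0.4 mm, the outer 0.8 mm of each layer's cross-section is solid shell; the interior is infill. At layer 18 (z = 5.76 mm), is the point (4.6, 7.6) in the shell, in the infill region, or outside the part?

infill

At z = 5.76 mm: the r=10 cylinder contributes a regular 32-gon of circumradius 10; the cylinder at (16, 2) is not intersected at this z (z outside [0, 3.5]); the r=11.5 cylinder at (-4, 1.5) contributes a regular 32-gon of circumradius 11.5; Combining (union): the regions partially overlap (shared area 265.76 mm²), so overlapping operands fuse into one piece — 1 connected region. Overall, the cross-section is a single solid region. The nearest boundary edge runs (4.94, 8.64)→(5.56, 8.31); distance from the point to it = 1.08 mm. The point is inside the cross-section and 1.08 mm from the nearest boundary — more than the 0.8 mm shell width (2 × 0.4), so it's in the infill interior.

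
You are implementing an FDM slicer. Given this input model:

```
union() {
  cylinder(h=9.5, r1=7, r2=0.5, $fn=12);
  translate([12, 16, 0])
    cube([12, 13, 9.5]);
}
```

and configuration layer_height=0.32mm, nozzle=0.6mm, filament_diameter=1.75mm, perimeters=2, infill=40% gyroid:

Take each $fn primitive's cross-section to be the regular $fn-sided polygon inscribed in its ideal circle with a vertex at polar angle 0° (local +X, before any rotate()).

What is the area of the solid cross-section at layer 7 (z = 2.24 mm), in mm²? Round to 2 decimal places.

At z = 2.24 mm: the cone (r1=7→r2=0.5) has section circumradius 5.467 here — a regular 12-gon (area = (12/2)·5.467²·sin(360°/12) = 89.68 mm²); the cube at (12, 16) (footprint 12×13) is included at this height (area 156.00 mm²); Merging all regions: the 2 present regions are separate (no shared area or edge), so areas and boundary lengths simply add and each stays a separate island — area = 245.68 mm². Overall, the cross-section has 2 separate islands. Net area = 245.68 mm².

245.68 mm²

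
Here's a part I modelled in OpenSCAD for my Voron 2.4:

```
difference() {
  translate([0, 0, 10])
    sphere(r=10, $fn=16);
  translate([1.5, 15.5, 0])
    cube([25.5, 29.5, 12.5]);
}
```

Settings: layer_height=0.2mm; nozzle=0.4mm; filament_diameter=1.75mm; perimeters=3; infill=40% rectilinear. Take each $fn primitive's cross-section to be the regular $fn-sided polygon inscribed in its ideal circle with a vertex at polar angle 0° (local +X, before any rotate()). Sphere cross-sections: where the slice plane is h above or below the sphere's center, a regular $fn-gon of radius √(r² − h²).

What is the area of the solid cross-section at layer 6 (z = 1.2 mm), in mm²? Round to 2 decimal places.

At z = 1.2 mm: the sphere: section is a regular 16-gon, circumradius = √(r²−h²) = √(10²−8.8²) = 4.750 (area = (16/2)·4.750²·sin(360°/16) = 69.07 mm²); the 25.5×29.5 cube at (1.5, 15.5) contributes its full rectangle (area 752.25 mm²); Taking the first minus the rest: starting from the r=10 sphere (69.07 mm²), the 25.5×29.5 cube at (1.5, 15.5) misses the remaining region (no effect) — area = 69.07 mm². Overall, the cross-section is a single solid region. Net area = 69.07 mm².

69.07 mm²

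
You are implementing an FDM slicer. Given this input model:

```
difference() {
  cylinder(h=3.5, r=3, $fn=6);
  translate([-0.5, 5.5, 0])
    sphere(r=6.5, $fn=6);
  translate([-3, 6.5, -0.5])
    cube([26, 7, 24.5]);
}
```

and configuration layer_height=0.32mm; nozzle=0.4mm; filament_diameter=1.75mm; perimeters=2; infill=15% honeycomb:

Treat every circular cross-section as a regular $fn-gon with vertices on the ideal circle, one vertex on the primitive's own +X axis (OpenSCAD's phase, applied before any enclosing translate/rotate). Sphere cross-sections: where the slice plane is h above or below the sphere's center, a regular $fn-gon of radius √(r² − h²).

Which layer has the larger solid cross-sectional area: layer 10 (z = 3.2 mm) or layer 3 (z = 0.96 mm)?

Layer 10 (z = 3.2): the r=3 cylinder gives a regular 6-gon of circumradius 3 (constant along its height) (area = (6/2)·3.000²·sin(360°/6) = 23.38 mm²); the r=6.5 sphere at (-0.5, 5.5) contributes a regular 6-gon of circumradius √(6.5²−3.2²) = 5.658 (area = (6/2)·5.658²·sin(360°/6) = 83.16 mm²); the cube at (-3, 6.5) is present — its section is the full 26×7 rectangle (area 182.00 mm²); Taking the first minus the rest: starting from the r=3 cylinder (23.38 mm²), the r=6.5 sphere at (-0.5, 5.5) partially overlaps it — only the 8.25 mm² overlap (of its 83.16 mm²) is removed, clipping the outline; the 26×7 cube at (-3, 6.5) misses the remaining region (no effect) — area = 15.13 mm². So its area = 15.13 mm². Layer 3 (z = 0.96): the r=3 cylinder gives a regular 6-gon of circumradius 3 (constant along its height) (area = (6/2)·3.000²·sin(360°/6) = 23.38 mm²); the r=6.5 sphere at (-0.5, 5.5) slices to a regular 6-gon of circumradius 6.429 (√(r²−h²) with h=0.96 from center) (area = (6/2)·6.429²·sin(360°/6) = 107.37 mm²); the 26×7 cube at (-3, 6.5) contributes its full rectangle (area 182.00 mm²); Subtracting the remaining from the first: starting from the r=3 cylinder (23.38 mm²), the r=6.5 sphere at (-0.5, 5.5) partially overlaps it — only the 12.05 mm² overlap (of its 107.37 mm²) is removed, clipping the outline; the 26×7 cube at (-3, 6.5) misses the remaining region (no effect) — area = 11.33 mm². So its area = 11.33 mm². Layer 10 is larger (15.13 vs 11.33 mm²).

layer 10 (z = 3.2 mm)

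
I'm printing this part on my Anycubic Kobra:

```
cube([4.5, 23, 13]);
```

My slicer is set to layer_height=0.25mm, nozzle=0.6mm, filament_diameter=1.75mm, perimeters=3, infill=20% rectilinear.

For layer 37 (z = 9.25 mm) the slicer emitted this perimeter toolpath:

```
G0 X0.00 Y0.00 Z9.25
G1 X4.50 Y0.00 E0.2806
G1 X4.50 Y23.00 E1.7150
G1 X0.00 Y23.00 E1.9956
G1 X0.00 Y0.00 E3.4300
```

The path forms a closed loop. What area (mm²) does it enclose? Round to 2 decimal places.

Apply the shoelace formula to the sequence of (X, Y) vertices; enclosed area = 103.50 mm².

103.50 mm²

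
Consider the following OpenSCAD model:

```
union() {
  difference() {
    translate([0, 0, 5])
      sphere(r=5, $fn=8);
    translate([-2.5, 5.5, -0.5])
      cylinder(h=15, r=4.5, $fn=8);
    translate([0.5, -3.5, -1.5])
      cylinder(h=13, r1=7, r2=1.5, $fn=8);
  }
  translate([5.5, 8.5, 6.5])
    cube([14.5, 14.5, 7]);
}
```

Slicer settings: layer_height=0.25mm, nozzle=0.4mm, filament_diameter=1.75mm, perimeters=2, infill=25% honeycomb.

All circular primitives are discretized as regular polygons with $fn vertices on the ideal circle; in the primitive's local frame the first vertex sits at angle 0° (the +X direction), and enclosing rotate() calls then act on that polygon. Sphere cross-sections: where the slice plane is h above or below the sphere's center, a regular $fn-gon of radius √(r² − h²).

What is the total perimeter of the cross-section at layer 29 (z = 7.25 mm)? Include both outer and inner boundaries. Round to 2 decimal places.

87.20 mm

At z = 7.25 mm: the r=5 sphere contributes a regular 8-gon of circumradius √(5²−2.25²) = 4.465 (perimeter = 2·8·4.465·sin(180°/8) = 27.34 mm); the r=4.5 cylinder at (-2.5, 5.5) gives a regular 8-gon of circumradius 4.5 (constant along its height) (perimeter = 2·8·4.500·sin(180°/8) = 27.55 mm); the cone at (0.5, -3.5) contributes a regular 8-gon of circumradius 3.298 (interpolated between r1=7 and r2=1.5 at t=0.673) (perimeter = 2·8·3.298·sin(180°/8) = 20.19 mm); Taking the first minus the rest: starting from the r=5 sphere, the r=4.5 cylinder at (-2.5, 5.5) partially overlaps it — only the 10.20 mm² overlap (of its 57.28 mm²) is removed, clipping the outline; the cone at (0.5, -3.5) partially overlaps it — only the 17.11 mm² overlap (of its 30.77 mm²) is removed, clipping the outline — boundary = 29.20 mm; the cube at (5.5, 8.5) is present — its section is the full 14.5×14.5 rectangle (perimeter 58.00 mm); Combining (union): the 2 present regions are separate (no shared area or edge), so areas and boundary lengths simply add and each stays a separate island — boundary = 87.20 mm. Overall, the cross-section has 2 separate islands. Total boundary length (outer) = 87.20 mm.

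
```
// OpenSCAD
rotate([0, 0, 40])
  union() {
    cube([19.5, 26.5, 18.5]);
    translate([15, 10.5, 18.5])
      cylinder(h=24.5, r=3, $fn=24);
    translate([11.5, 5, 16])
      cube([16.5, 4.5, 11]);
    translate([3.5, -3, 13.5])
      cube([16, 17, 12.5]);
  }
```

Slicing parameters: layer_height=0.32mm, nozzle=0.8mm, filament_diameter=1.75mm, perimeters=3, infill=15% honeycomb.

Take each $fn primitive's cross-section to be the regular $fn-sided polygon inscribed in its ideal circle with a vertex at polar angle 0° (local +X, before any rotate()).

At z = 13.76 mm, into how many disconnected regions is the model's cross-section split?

At z = 13.76 mm: the cube is present — its section is the full 19.5×26.5 rectangle; the cylinder at (15, 10.5) is not intersected at this z (z outside [18.5, 43]); the cube at (11.5, 5) is not intersected at this z (z outside [16, 27]); the cube at (3.5, -3) is present — its section is the full 16×17 rectangle; Taking the union: the regions partially overlap (shared area 224.00 mm²), so overlapping operands fuse into one piece — 1 connected region; (whole slice rotated 40° about Z — lengths, areas and connectivity unchanged). The result has 1 disconnected region.

1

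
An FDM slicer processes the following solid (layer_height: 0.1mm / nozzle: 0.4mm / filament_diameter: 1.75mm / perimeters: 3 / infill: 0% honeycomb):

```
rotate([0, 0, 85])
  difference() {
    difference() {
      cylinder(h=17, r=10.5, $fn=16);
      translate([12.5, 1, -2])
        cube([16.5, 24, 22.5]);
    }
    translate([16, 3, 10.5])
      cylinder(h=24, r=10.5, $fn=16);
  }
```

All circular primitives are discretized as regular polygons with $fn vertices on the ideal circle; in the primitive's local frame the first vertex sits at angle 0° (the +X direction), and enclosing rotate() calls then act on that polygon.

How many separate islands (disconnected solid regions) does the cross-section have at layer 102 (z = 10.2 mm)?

At z = 10.2 mm: the cylinder: section is a regular 16-gon, circumradius r=10.5; the 16.5×24 cube at (12.5, 1) contributes its full rectangle; Subtracting the remaining from the first: starting from the r=10.5 cylinder, the 16.5×24 cube at (12.5, 1) misses the remaining region (no effect) — 1 connected region; the cylinder at (16, 3) is not intersected at this z (z outside [10.5, 34.5]); Subtracting the remaining from the first: none of the subtracted shapes is present at this height, so the result so far is unchanged — 1 connected region; (whole slice rotated 85° about Z — lengths, areas and connectivity unchanged). Overall, the cross-section is a single solid region. Island count = 1.

1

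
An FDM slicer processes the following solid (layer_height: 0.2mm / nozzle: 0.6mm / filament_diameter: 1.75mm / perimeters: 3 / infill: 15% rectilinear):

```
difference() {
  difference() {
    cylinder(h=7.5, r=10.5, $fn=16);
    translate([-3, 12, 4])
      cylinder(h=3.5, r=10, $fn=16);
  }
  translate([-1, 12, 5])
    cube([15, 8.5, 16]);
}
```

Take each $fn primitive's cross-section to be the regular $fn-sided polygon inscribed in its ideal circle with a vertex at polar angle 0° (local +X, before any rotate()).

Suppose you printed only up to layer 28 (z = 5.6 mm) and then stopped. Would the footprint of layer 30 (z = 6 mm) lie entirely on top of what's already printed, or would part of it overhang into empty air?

entirely on top

Compare the two slices. At z = 5.6: the cylinder: section is a regular 16-gon, circumradius r=10.5 (area = (16/2)·10.500²·sin(360°/16) = 337.53 mm²); the r=10 cylinder at (-3, 12) gives a regular 16-gon of circumradius 10 (constant along its height) (area = (16/2)·10.000²·sin(360°/16) = 306.15 mm²); Subtracting the remaining from the first: starting from the r=10.5 cylinder (337.53 mm²), the r=10 cylinder at (-3, 12) partially overlaps it — only the 87.77 mm² overlap (of its 306.15 mm²) is removed, clipping the outline — area = 249.76 mm²; the 15×8.5 cube at (-1, 12) contributes its full rectangle (area 127.50 mm²); Subtracting the remaining from the first: starting from that combined region (249.76 mm²), the 15×8.5 cube at (-1, 12) misses the remaining region (no effect) — area = 249.76 mm². At z = 6: the r=10.5 cylinder contributes a regular 16-gon of circumradius 10.5 (area = (16/2)·10.500²·sin(360°/16) = 337.53 mm²); the r=10 cylinder at (-3, 12) gives a regular 16-gon of circumradius 10 (constant along its height) (area = (16/2)·10.000²·sin(360°/16) = 306.15 mm²); Taking the first minus the rest: starting from the r=10.5 cylinder (337.53 mm²), the r=10 cylinder at (-3, 12) partially overlaps it — only the 87.77 mm² overlap (of its 306.15 mm²) is removed, clipping the outline — area = 249.76 mm²; the cube at (-1, 12) (footprint 15×8.5) is included at this height (area 127.50 mm²); Taking the first minus the rest: starting from that combined region (249.76 mm²), the 15×8.5 cube at (-1, 12) misses the remaining region (no effect) — area = 249.76 mm². Checking containment: the cross-section at z = 6 is a subset of the cross-section at z = 5.6.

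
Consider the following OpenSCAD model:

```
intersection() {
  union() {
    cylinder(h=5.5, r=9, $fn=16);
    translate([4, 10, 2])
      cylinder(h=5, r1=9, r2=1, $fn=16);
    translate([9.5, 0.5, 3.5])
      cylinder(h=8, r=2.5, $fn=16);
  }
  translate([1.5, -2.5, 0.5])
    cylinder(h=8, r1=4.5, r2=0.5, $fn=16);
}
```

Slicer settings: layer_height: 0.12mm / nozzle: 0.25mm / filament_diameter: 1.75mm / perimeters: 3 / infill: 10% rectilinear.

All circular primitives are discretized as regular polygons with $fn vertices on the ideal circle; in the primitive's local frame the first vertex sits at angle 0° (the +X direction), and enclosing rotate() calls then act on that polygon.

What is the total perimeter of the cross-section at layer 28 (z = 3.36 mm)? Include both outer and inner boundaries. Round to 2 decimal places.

At z = 3.36 mm: the r=9 cylinder contributes a regular 16-gon of circumradius 9 (perimeter = 2·16·9.000·sin(180°/16) = 56.19 mm); the cone at (4, 10) (r1=9→r2=1) has section circumradius 6.824 here — a regular 16-gon (perimeter = 2·16·6.824·sin(180°/16) = 42.60 mm); the cylinder at (9.5, 0.5) is absent (z outside [3.5, 11.5]); Combining (union): the regions partially overlap (shared area 37.28 mm²), so the edge portions inside another operand are dropped and the merged outline is re-measured after clipping — boundary = 73.78 mm; the cone at (1.5, -2.5) contributes a regular 16-gon of circumradius 3.070 (interpolated between r1=4.5 and r2=0.5 at t=0.357) (perimeter = 2·16·3.070·sin(180°/16) = 19.17 mm); Keeping only the common overlap: the cone at (1.5, -2.5) lies inside the result so far, so the common part is the cone at (1.5, -2.5) itself — boundary = 19.17 mm. Overall, the cross-section is a single solid region. Total boundary length (outer) = 19.17 mm.

19.17 mm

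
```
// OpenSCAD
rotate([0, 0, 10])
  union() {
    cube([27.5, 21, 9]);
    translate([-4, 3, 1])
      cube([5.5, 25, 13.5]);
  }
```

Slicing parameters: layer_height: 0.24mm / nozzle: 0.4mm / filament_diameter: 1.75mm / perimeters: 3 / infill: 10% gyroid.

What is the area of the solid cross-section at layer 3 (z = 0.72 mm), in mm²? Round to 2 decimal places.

577.50 mm²

At z = 0.72 mm: the cube is present — its section is the full 27.5×21 rectangle (area 577.50 mm²); the cube at (-4, 3) is absent (z outside [1, 14.5]); Taking the union: only the 27.5×21 cube is present, so the union is just that shape — area = 577.50 mm²; (whole slice rotated 10° about Z — lengths, areas and connectivity unchanged). Overall, the cross-section is a single solid region. Net area = 577.50 mm².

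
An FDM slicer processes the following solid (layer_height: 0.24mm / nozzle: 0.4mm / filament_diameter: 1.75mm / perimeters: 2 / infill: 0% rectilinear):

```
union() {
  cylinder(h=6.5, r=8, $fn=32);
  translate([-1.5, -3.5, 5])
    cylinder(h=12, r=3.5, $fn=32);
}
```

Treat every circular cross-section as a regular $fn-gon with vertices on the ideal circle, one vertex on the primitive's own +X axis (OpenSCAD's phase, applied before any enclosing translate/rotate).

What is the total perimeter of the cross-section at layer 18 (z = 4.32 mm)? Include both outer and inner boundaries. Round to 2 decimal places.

50.18 mm

At z = 4.32 mm: the r=8 cylinder contributes a regular 32-gon of circumradius 8 (perimeter = 2·32·8.000·sin(180°/32) = 50.18 mm); the cylinder at (-1.5, -3.5) is not intersected at this z (z outside [5, 17]); Merging all regions: only the r=8 cylinder is present, so the union is just that shape — boundary = 50.18 mm. Overall, the cross-section is a single solid region. Total boundary length (outer) = 50.18 mm.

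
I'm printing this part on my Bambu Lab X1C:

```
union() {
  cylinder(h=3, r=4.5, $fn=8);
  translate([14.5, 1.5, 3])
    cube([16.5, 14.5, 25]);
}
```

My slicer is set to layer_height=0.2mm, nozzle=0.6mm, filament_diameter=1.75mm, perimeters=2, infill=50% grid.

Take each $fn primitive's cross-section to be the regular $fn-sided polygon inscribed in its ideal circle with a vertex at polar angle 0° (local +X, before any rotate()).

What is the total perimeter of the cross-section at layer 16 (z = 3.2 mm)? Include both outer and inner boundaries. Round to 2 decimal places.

62.00 mm

At z = 3.2 mm: the cylinder is absent (z outside [0, 3]); the cube at (14.5, 1.5) is present — its section is the full 16.5×14.5 rectangle (perimeter 62.00 mm); Taking the union: only the 16.5×14.5 cube at (14.5, 1.5) is present, so the union is just that shape — boundary = 62.00 mm. Overall, the cross-section is a single solid region. Total boundary length (outer) = 62.00 mm.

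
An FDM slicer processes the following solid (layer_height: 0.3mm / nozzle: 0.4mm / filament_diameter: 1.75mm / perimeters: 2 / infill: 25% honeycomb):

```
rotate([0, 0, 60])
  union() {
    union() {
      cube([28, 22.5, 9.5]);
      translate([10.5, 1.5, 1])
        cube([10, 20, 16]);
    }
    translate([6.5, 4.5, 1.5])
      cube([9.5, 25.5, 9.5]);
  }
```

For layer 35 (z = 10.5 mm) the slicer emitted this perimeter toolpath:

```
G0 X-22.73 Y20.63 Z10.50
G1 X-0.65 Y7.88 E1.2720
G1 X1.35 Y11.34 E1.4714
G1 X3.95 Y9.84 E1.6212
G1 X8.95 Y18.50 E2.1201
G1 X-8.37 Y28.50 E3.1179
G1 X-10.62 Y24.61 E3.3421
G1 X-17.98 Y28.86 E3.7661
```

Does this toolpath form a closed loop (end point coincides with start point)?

Start point (G0): (-22.73, 20.63). End point (last G1): the path does not return to the start — open.

no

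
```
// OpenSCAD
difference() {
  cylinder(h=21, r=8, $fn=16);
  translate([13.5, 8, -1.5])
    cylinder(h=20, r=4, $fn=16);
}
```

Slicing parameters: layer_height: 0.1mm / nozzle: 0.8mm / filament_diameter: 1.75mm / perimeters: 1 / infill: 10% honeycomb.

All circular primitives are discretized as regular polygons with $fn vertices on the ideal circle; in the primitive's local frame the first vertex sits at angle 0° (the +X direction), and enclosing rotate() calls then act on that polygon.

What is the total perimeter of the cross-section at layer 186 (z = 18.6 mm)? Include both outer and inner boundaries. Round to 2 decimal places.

49.94 mm

At z = 18.6 mm: the cylinder: section is a regular 16-gon, circumradius r=8 (perimeter = 2·16·8.000·sin(180°/16) = 49.94 mm); the cylinder at (13.5, 8) is absent (z outside [-1.5, 18.5]); Taking the first minus the rest: none of the subtracted shapes is present at this height, so the r=8 cylinder is unchanged — boundary = 49.94 mm. Overall, the cross-section is a single solid region. Total boundary length (outer) = 49.94 mm.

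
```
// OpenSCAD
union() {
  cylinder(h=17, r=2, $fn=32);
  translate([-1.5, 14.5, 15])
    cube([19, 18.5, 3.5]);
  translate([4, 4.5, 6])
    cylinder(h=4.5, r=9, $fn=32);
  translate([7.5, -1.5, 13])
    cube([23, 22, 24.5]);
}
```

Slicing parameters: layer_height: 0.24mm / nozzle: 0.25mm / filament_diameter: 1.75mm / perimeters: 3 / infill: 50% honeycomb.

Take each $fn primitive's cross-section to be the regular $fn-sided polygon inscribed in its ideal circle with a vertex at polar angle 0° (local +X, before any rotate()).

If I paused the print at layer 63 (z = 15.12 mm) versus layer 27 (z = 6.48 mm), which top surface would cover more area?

layer 63 (z = 15.12 mm)

Layer 63 (z = 15.12): the r=2 cylinder contributes a regular 32-gon of circumradius 2 (area = (32/2)·2.000²·sin(360°/32) = 12.49 mm²); the 19×18.5 cube at (-1.5, 14.5) contributes its full rectangle (area 351.50 mm²); the cylinder at (4, 4.5) is not intersected at this z (z outside [6, 10.5]); the 23×22 cube at (7.5, -1.5) contributes its full rectangle (area 506.00 mm²); Merging all regions: the regions partially overlap — summed areas 869.99 mm² minus the doubly-counted overlap 60.00 mm² gives 809.99 mm² — area = 809.99 mm². So its area = 809.99 mm². Layer 27 (z = 6.48): the cylinder: section is a regular 32-gon, circumradius r=2 (area = (32/2)·2.000²·sin(360°/32) = 12.49 mm²); the cube at (-1.5, 14.5) is absent (z outside [15, 18.5]); the cylinder at (4, 4.5): section is a regular 32-gon, circumradius r=9 (area = (32/2)·9.000²·sin(360°/32) = 252.84 mm²); the cube at (7.5, -1.5) does not reach this height (z outside [13, 37.5]); Combining (union): the r=2 cylinder lies entirely inside the r=9 cylinder at (4, 4.5), so the union is just the r=9 cylinder at (4, 4.5) — area = 252.84 mm². So its area = 252.84 mm². Layer 63 is larger (809.99 vs 252.84 mm²).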